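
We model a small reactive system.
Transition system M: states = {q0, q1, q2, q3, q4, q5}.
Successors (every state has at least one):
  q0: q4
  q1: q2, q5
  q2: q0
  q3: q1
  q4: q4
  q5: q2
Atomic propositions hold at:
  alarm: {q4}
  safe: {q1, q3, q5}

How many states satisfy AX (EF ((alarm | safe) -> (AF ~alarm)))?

4

Sat(alarm | safe) = {q1, q3, q4, q5}
Sat(~alarm) = {q0, q1, q2, q3, q5}
AF ~alarm: least fixpoint, start Z0 = {q0, q1, q2, q3, q5}, add states with every successor in Z. Already a fixed point.
Sat(AF ~alarm) = {q0, q1, q2, q3, q5}
Sat((alarm | safe) -> (AF ~alarm)) = {q0, q1, q2, q3, q5}
EF ((alarm | safe) -> (AF ~alarm)): least fixpoint, start Z0 = {q0, q1, q2, q3, q5}, add states with some successor in Z. Already a fixed point.
Sat(EF ((alarm | safe) -> (AF ~alarm))) = {q0, q1, q2, q3, q5}
Sat(AX (EF ((alarm | safe) -> (AF ~alarm)))) = {s : every successor in {q0, q1, q2, q3, q5}} = {q1, q2, q3, q5}
|Sat(AX (EF ((alarm | safe) -> (AF ~alarm))))| = |{q1, q2, q3, q5}| = 4.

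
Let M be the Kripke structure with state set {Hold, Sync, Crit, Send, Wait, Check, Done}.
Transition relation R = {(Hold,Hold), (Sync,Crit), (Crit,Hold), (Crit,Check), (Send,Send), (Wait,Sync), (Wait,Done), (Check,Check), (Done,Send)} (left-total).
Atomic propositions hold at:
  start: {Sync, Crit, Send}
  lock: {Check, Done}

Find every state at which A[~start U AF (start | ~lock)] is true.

{Hold, Sync, Crit, Send, Wait, Done}

Sat(~start) = {Hold, Wait, Check, Done}
Sat(~lock) = {Hold, Sync, Crit, Send, Wait}
Sat(start | ~lock) = {Hold, Sync, Crit, Send, Wait}
AF (start | ~lock): least fixpoint, start Z0 = {Hold, Sync, Crit, Send, Wait}, add states with every successor in Z. Z1 = {Hold, Sync, Crit, Send, Wait, Done}; fixed.
Sat(AF (start | ~lock)) = {Hold, Sync, Crit, Send, Wait, Done}
A[~start U AF (start | ~lock)]: least fixpoint, start Z0 = Sat(AF (start | ~lock)) = {Hold, Sync, Crit, Send, Wait, Done}, add states in Sat(~start) with every successor in Z. Already a fixed point.
Sat(A[~start U AF (start | ~lock)]) = {Hold, Sync, Crit, Send, Wait, Done}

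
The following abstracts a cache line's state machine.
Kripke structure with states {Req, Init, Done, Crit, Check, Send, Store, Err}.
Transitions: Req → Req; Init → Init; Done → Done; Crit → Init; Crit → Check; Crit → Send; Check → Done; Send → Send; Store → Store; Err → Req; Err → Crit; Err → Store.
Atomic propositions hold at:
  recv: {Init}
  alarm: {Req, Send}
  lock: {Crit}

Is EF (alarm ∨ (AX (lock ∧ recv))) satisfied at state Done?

Sat(lock ∧ recv) = ∅
Sat(AX (lock ∧ recv)) = {s : every successor in ∅} = ∅
Sat(alarm ∨ (AX (lock ∧ recv))) = {Req, Send}
EF (alarm ∨ (AX (lock ∧ recv))): least fixpoint, start Z0 = {Req, Send}, add states with some successor in Z. Z1 = {Req, Crit, Send, Err}; fixed.
Sat(EF (alarm ∨ (AX (lock ∧ recv)))) = {Req, Crit, Send, Err}
Done ∉ Sat(EF (alarm ∨ (AX (lock ∧ recv)))) = {Req, Crit, Send, Err}, so the formula does not hold at Done.

No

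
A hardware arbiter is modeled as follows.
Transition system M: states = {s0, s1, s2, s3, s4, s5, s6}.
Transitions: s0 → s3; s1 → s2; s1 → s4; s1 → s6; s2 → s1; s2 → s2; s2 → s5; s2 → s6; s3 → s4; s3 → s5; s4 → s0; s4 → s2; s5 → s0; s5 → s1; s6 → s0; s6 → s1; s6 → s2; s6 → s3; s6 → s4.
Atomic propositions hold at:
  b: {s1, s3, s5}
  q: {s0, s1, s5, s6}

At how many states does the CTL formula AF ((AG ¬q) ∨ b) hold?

4

Sat(¬q) = {s2, s3, s4}
AG ¬q: greatest fixpoint, start Z0 = {s2, s3, s4}, keep only states in Sat with every successor in Z. Z1 = ∅; fixed.
Sat(AG ¬q) = ∅
Sat((AG ¬q) ∨ b) = {s1, s3, s5}
AF ((AG ¬q) ∨ b): least fixpoint, start Z0 = {s1, s3, s5}, add states with every successor in Z. Z1 = {s0, s1, s3, s5}; fixed.
Sat(AF ((AG ¬q) ∨ b)) = {s0, s1, s3, s5}
|Sat(AF ((AG ¬q) ∨ b))| = |{s0, s1, s3, s5}| = 4.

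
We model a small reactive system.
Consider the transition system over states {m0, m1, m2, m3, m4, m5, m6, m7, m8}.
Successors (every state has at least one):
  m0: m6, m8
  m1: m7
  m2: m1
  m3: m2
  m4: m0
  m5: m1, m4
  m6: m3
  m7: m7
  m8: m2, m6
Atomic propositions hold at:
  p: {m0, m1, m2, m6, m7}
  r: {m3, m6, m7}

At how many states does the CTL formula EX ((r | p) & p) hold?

8

Sat(r | p) = {m0, m1, m2, m3, m6, m7}
Sat((r | p) & p) = {m0, m1, m2, m6, m7}
Sat(EX ((r | p) & p)) = {s : some successor in {m0, m1, m2, m6, m7}} = {m0, m1, m2, m3, m4, m5, m7, m8}
|Sat(EX ((r | p) & p))| = |{m0, m1, m2, m3, m4, m5, m7, m8}| = 8.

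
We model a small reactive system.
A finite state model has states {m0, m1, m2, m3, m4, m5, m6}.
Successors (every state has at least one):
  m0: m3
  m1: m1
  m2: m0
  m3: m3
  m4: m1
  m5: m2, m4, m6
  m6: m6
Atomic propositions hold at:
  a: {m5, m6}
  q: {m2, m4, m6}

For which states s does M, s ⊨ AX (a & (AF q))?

{m6}

AF q: least fixpoint, start Z0 = {m2, m4, m6}, add states with every successor in Z. Z1 = {m2, m4, m5, m6}; fixed.
Sat(AF q) = {m2, m4, m5, m6}
Sat(a & (AF q)) = {m5, m6}
Sat(AX (a & (AF q))) = {s : every successor in {m5, m6}} = {m6}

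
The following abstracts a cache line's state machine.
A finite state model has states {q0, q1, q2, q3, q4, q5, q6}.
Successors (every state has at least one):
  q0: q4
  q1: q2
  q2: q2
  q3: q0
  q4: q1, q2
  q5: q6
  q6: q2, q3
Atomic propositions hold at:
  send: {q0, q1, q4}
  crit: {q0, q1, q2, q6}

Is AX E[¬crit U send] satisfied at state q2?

Sat(¬crit) = {q3, q4, q5}
E[¬crit U send]: least fixpoint, start Z0 = Sat(send) = {q0, q1, q4}, add states in Sat(¬crit) with some successor in Z. Z1 = {q0, q1, q3, q4}; fixed.
Sat(E[¬crit U send]) = {q0, q1, q3, q4}
Sat(AX E[¬crit U send]) = {s : every successor in {q0, q1, q3, q4}} = {q0, q3}
q2 ∉ Sat(AX E[¬crit U send]) = {q0, q3}, so the formula does not hold at q2.

No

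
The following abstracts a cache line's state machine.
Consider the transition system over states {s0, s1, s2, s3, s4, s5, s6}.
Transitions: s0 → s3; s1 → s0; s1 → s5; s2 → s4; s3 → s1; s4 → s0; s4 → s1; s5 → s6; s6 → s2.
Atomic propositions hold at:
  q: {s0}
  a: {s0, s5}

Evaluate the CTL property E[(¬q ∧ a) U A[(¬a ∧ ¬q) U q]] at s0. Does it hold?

Yes

Sat(¬q) = {s1, s2, s3, s4, s5, s6}
Sat(¬q ∧ a) = {s5}
Sat(¬a) = {s1, s2, s3, s4, s6}
Sat(¬a ∧ ¬q) = {s1, s2, s3, s4, s6}
A[(¬a ∧ ¬q) U q]: least fixpoint, start Z0 = Sat(q) = {s0}, add states in Sat(¬a ∧ ¬q) with every successor in Z. Already a fixed point.
Sat(A[(¬a ∧ ¬q) U q]) = {s0}
E[(¬q ∧ a) U A[(¬a ∧ ¬q) U q]]: least fixpoint, start Z0 = Sat(A[(¬a ∧ ¬q) U q]) = {s0}, add states in Sat(¬q ∧ a) with some successor in Z. Already a fixed point.
Sat(E[(¬q ∧ a) U A[(¬a ∧ ¬q) U q]]) = {s0}
s0 ∈ Sat(E[(¬q ∧ a) U A[(¬a ∧ ¬q) U q]]) = {s0}, so the formula holds at s0.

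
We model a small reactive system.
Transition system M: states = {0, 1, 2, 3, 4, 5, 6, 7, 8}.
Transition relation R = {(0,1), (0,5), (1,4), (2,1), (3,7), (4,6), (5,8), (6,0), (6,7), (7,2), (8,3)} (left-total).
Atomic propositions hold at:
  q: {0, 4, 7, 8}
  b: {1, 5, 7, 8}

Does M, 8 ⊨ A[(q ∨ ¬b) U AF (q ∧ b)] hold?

Sat(¬b) = {0, 2, 3, 4, 6}
Sat(q ∨ ¬b) = {0, 2, 3, 4, 6, 7, 8}
Sat(q ∧ b) = {7, 8}
AF (q ∧ b): least fixpoint, start Z0 = {7, 8}, add states with every successor in Z. Z1 = {3, 5, 7, 8}; fixed.
Sat(AF (q ∧ b)) = {3, 5, 7, 8}
A[(q ∨ ¬b) U AF (q ∧ b)]: least fixpoint, start Z0 = Sat(AF (q ∧ b)) = {3, 5, 7, 8}, add states in Sat(q ∨ ¬b) with every successor in Z. Already a fixed point.
Sat(A[(q ∨ ¬b) U AF (q ∧ b)]) = {3, 5, 7, 8}
8 ∈ Sat(A[(q ∨ ¬b) U AF (q ∧ b)]) = {3, 5, 7, 8}, so the formula holds at 8.

Yes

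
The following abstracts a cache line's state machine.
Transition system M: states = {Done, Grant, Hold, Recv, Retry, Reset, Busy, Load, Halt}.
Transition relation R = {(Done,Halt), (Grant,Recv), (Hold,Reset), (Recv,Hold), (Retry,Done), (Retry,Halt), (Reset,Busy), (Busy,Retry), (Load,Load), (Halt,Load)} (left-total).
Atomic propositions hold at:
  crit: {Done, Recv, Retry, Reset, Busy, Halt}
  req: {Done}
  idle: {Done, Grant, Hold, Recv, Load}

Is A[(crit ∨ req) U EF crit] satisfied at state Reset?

Sat(crit ∨ req) = {Done, Recv, Retry, Reset, Busy, Halt}
EF crit: least fixpoint, start Z0 = {Done, Recv, Retry, Reset, Busy, Halt}, add states with some successor in Z. Z1 = {Done, Grant, Hold, Recv, Retry, Reset, Busy, Halt}; fixed.
Sat(EF crit) = {Done, Grant, Hold, Recv, Retry, Reset, Busy, Halt}
A[(crit ∨ req) U EF crit]: least fixpoint, start Z0 = Sat(EF crit) = {Done, Grant, Hold, Recv, Retry, Reset, Busy, Halt}, add states in Sat(crit ∨ req) with every successor in Z. Already a fixed point.
Sat(A[(crit ∨ req) U EF crit]) = {Done, Grant, Hold, Recv, Retry, Reset, Busy, Halt}
Reset ∈ Sat(A[(crit ∨ req) U EF crit]) = {Done, Grant, Hold, Recv, Retry, Reset, Busy, Halt}, so the formula holds at Reset.

Yes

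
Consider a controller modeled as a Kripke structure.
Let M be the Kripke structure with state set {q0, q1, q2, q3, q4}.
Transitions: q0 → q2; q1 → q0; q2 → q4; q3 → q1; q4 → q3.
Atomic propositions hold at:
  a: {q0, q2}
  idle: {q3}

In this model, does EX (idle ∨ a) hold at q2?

No

Sat(idle ∨ a) = {q0, q2, q3}
Sat(EX (idle ∨ a)) = {s : some successor in {q0, q2, q3}} = {q0, q1, q4}
q2 ∉ Sat(EX (idle ∨ a)) = {q0, q1, q4}, so the formula does not hold at q2.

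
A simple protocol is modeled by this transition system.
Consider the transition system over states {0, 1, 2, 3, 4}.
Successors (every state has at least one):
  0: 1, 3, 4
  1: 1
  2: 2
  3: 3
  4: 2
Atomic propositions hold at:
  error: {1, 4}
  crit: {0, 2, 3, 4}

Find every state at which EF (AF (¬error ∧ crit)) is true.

{0, 2, 3, 4}

Sat(¬error) = {0, 2, 3}
Sat(¬error ∧ crit) = {0, 2, 3}
AF (¬error ∧ crit): least fixpoint, start Z0 = {0, 2, 3}, add states with every successor in Z. Z1 = {0, 2, 3, 4}; fixed.
Sat(AF (¬error ∧ crit)) = {0, 2, 3, 4}
EF (AF (¬error ∧ crit)): least fixpoint, start Z0 = {0, 2, 3, 4}, add states with some successor in Z. Already a fixed point.
Sat(EF (AF (¬error ∧ crit))) = {0, 2, 3, 4}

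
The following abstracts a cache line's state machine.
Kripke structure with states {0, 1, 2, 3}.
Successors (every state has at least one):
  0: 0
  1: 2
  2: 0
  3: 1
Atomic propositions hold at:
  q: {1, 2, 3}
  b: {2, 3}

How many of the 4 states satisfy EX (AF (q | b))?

Sat(q | b) = {1, 2, 3}
AF (q | b): least fixpoint, start Z0 = {1, 2, 3}, add states with every successor in Z. Already a fixed point.
Sat(AF (q | b)) = {1, 2, 3}
Sat(EX (AF (q | b))) = {s : some successor in {1, 2, 3}} = {1, 3}
|Sat(EX (AF (q | b)))| = |{1, 3}| = 2.

2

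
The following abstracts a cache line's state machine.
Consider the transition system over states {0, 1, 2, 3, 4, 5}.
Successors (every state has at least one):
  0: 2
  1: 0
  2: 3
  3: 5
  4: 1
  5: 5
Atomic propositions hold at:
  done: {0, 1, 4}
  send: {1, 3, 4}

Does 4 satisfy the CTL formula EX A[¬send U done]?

Yes

Sat(¬send) = {0, 2, 5}
A[¬send U done]: least fixpoint, start Z0 = Sat(done) = {0, 1, 4}, add states in Sat(¬send) with every successor in Z. Already a fixed point.
Sat(A[¬send U done]) = {0, 1, 4}
Sat(EX A[¬send U done]) = {s : some successor in {0, 1, 4}} = {1, 4}
4 ∈ Sat(EX A[¬send U done]) = {1, 4}, so the formula holds at 4.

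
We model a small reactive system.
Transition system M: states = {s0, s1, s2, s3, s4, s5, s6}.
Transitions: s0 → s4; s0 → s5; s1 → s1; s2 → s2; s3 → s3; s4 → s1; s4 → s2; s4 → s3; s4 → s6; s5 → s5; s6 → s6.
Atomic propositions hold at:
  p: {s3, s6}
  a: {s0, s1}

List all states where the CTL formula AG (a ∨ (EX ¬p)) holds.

Sat(¬p) = {s0, s1, s2, s4, s5}
Sat(EX ¬p) = {s : some successor in {s0, s1, s2, s4, s5}} = {s0, s1, s2, s4, s5}
Sat(a ∨ (EX ¬p)) = {s0, s1, s2, s4, s5}
AG (a ∨ (EX ¬p)): greatest fixpoint, start Z0 = {s0, s1, s2, s4, s5}, keep only states in Sat with every successor in Z. Z1 = {s0, s1, s2, s5}; Z2 = {s1, s2, s5}; fixed.
Sat(AG (a ∨ (EX ¬p))) = {s1, s2, s5}

{s1, s2, s5}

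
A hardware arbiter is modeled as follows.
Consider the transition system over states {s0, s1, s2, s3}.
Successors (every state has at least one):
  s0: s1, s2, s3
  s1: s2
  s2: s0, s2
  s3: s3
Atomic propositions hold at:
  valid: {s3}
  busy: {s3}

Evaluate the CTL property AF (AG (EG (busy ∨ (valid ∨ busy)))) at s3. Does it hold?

Sat(valid ∨ busy) = {s3}
Sat(busy ∨ (valid ∨ busy)) = {s3}
EG (busy ∨ (valid ∨ busy)): greatest fixpoint, start Z0 = {s3}, keep only states in Sat with some successor in Z. Already a fixed point.
Sat(EG (busy ∨ (valid ∨ busy))) = {s3}
AG (EG (busy ∨ (valid ∨ busy))): greatest fixpoint, start Z0 = {s3}, keep only states in Sat with every successor in Z. Already a fixed point.
Sat(AG (EG (busy ∨ (valid ∨ busy)))) = {s3}
AF (AG (EG (busy ∨ (valid ∨ busy)))): least fixpoint, start Z0 = {s3}, add states with every successor in Z. Already a fixed point.
Sat(AF (AG (EG (busy ∨ (valid ∨ busy))))) = {s3}
s3 ∈ Sat(AF (AG (EG (busy ∨ (valid ∨ busy))))) = {s3}, so the formula holds at s3.

Yes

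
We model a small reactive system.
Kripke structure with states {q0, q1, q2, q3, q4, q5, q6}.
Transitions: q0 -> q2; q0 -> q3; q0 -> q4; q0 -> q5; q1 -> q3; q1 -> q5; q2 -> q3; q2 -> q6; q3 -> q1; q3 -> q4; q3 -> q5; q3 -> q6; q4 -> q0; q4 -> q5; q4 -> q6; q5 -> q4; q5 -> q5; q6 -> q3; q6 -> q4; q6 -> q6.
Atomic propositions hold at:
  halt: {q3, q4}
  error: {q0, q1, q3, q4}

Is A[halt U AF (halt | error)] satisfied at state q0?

Sat(halt | error) = {q0, q1, q3, q4}
AF (halt | error): least fixpoint, start Z0 = {q0, q1, q3, q4}, add states with every successor in Z. Already a fixed point.
Sat(AF (halt | error)) = {q0, q1, q3, q4}
A[halt U AF (halt | error)]: least fixpoint, start Z0 = Sat(AF (halt | error)) = {q0, q1, q3, q4}, add states in Sat(halt) with every successor in Z. Already a fixed point.
Sat(A[halt U AF (halt | error)]) = {q0, q1, q3, q4}
q0 ∈ Sat(A[halt U AF (halt | error)]) = {q0, q1, q3, q4}, so the formula holds at q0.

Yes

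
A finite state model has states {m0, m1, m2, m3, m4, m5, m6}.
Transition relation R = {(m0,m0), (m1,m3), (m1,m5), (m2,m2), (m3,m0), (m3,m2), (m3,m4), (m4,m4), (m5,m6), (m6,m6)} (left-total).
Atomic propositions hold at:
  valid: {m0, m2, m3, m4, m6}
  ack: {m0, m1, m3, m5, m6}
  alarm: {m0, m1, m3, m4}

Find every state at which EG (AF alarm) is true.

{m0, m1, m3, m4}

AF alarm: least fixpoint, start Z0 = {m0, m1, m3, m4}, add states with every successor in Z. Already a fixed point.
Sat(AF alarm) = {m0, m1, m3, m4}
EG (AF alarm): greatest fixpoint, start Z0 = {m0, m1, m3, m4}, keep only states in Sat with some successor in Z. Already a fixed point.
Sat(EG (AF alarm)) = {m0, m1, m3, m4}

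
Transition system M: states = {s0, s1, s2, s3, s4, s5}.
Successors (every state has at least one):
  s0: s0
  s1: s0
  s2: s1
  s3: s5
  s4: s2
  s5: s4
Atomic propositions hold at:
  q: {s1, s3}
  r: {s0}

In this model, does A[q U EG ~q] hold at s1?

Yes

Sat(~q) = {s0, s2, s4, s5}
EG ~q: greatest fixpoint, start Z0 = {s0, s2, s4, s5}, keep only states in Sat with some successor in Z. Z1 = {s0, s4, s5}; Z2 = {s0, s5}; Z3 = {s0}; fixed.
Sat(EG ~q) = {s0}
A[q U EG ~q]: least fixpoint, start Z0 = Sat(EG ~q) = {s0}, add states in Sat(q) with every successor in Z. Z1 = {s0, s1}; fixed.
Sat(A[q U EG ~q]) = {s0, s1}
s1 ∈ Sat(A[q U EG ~q]) = {s0, s1}, so the formula holds at s1.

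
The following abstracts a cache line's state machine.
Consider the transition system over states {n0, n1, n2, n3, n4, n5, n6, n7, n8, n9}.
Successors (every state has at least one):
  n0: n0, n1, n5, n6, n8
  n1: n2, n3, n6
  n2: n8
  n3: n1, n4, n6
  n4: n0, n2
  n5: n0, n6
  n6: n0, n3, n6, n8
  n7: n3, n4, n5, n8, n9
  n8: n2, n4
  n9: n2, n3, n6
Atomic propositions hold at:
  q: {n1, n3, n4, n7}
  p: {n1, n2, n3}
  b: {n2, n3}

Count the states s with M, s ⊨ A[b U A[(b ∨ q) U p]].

Sat(b ∨ q) = {n1, n2, n3, n4, n7}
A[(b ∨ q) U p]: least fixpoint, start Z0 = Sat(p) = {n1, n2, n3}, add states in Sat(b ∨ q) with every successor in Z. Already a fixed point.
Sat(A[(b ∨ q) U p]) = {n1, n2, n3}
A[b U A[(b ∨ q) U p]]: least fixpoint, start Z0 = Sat(A[(b ∨ q) U p]) = {n1, n2, n3}, add states in Sat(b) with every successor in Z. Already a fixed point.
Sat(A[b U A[(b ∨ q) U p]]) = {n1, n2, n3}
|Sat(A[b U A[(b ∨ q) U p]])| = |{n1, n2, n3}| = 3.

3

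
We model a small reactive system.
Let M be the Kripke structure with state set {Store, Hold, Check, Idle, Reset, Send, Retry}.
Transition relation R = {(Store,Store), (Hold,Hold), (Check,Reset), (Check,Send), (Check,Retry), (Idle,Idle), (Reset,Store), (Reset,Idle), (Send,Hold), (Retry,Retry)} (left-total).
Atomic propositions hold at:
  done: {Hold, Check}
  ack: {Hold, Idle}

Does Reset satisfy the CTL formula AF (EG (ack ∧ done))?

No

Sat(ack ∧ done) = {Hold}
EG (ack ∧ done): greatest fixpoint, start Z0 = {Hold}, keep only states in Sat with some successor in Z. Already a fixed point.
Sat(EG (ack ∧ done)) = {Hold}
AF (EG (ack ∧ done)): least fixpoint, start Z0 = {Hold}, add states with every successor in Z. Z1 = {Hold, Send}; fixed.
Sat(AF (EG (ack ∧ done))) = {Hold, Send}
Reset ∉ Sat(AF (EG (ack ∧ done))) = {Hold, Send}, so the formula does not hold at Reset.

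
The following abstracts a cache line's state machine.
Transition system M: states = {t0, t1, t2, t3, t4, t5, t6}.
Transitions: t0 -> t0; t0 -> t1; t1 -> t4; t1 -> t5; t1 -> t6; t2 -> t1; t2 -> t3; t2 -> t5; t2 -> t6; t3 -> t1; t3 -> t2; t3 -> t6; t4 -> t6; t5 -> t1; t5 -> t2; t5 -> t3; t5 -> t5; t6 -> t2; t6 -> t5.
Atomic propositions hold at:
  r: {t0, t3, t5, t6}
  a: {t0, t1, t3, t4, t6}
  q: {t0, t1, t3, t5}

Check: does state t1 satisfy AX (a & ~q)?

No

Sat(~q) = {t2, t4, t6}
Sat(a & ~q) = {t4, t6}
Sat(AX (a & ~q)) = {s : every successor in {t4, t6}} = {t4}
t1 ∉ Sat(AX (a & ~q)) = {t4}, so the formula does not hold at t1.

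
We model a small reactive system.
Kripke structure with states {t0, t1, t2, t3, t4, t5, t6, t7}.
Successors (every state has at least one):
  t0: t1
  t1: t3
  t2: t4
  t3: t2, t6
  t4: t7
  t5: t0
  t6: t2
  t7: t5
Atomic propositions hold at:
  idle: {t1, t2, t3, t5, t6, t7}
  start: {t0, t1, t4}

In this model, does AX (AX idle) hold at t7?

Sat(AX idle) = {s : every successor in {t1, t2, t3, t5, t6, t7}} = {t0, t1, t3, t4, t6, t7}
Sat(AX (AX idle)) = {s : every successor in {t0, t1, t3, t4, t6, t7}} = {t0, t1, t2, t4, t5}
t7 ∉ Sat(AX (AX idle)) = {t0, t1, t2, t4, t5}, so the formula does not hold at t7.

No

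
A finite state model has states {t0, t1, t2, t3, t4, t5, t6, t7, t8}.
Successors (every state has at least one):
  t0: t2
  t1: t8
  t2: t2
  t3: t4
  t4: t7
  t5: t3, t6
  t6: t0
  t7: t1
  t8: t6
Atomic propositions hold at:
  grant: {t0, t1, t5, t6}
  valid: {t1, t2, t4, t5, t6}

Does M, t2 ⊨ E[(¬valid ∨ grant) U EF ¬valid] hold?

Sat(¬valid) = {t0, t3, t7, t8}
Sat(¬valid ∨ grant) = {t0, t1, t3, t5, t6, t7, t8}
EF ¬valid: least fixpoint, start Z0 = {t0, t3, t7, t8}, add states with some successor in Z. Z1 = {t0, t1, t3, t4, t5, t6, t7, t8}; fixed.
Sat(EF ¬valid) = {t0, t1, t3, t4, t5, t6, t7, t8}
E[(¬valid ∨ grant) U EF ¬valid]: least fixpoint, start Z0 = Sat(EF ¬valid) = {t0, t1, t3, t4, t5, t6, t7, t8}, add states in Sat(¬valid ∨ grant) with some successor in Z. Already a fixed point.
Sat(E[(¬valid ∨ grant) U EF ¬valid]) = {t0, t1, t3, t4, t5, t6, t7, t8}
t2 ∉ Sat(E[(¬valid ∨ grant) U EF ¬valid]) = {t0, t1, t3, t4, t5, t6, t7, t8}, so the formula does not hold at t2.

No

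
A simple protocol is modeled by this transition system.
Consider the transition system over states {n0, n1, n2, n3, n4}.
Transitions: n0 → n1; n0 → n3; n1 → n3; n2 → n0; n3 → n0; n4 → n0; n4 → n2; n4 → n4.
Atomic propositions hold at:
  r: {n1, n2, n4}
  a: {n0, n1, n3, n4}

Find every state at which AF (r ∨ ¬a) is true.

Sat(¬a) = {n2}
Sat(r ∨ ¬a) = {n1, n2, n4}
AF (r ∨ ¬a): least fixpoint, start Z0 = {n1, n2, n4}, add states with every successor in Z. Already a fixed point.
Sat(AF (r ∨ ¬a)) = {n1, n2, n4}

{n1, n2, n4}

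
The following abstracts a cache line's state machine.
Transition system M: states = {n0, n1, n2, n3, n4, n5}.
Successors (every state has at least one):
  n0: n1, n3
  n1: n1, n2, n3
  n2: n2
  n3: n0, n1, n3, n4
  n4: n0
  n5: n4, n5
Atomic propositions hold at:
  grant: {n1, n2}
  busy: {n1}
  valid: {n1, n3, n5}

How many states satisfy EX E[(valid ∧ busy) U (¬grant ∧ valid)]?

Sat(valid ∧ busy) = {n1}
Sat(¬grant) = {n0, n3, n4, n5}
Sat(¬grant ∧ valid) = {n3, n5}
E[(valid ∧ busy) U (¬grant ∧ valid)]: least fixpoint, start Z0 = Sat((¬grant ∧ valid)) = {n3, n5}, add states in Sat(valid ∧ busy) with some successor in Z. Z1 = {n1, n3, n5}; fixed.
Sat(E[(valid ∧ busy) U (¬grant ∧ valid)]) = {n1, n3, n5}
Sat(EX E[(valid ∧ busy) U (¬grant ∧ valid)]) = {s : some successor in {n1, n3, n5}} = {n0, n1, n3, n5}
|Sat(EX E[(valid ∧ busy) U (¬grant ∧ valid)])| = |{n0, n1, n3, n5}| = 4.

4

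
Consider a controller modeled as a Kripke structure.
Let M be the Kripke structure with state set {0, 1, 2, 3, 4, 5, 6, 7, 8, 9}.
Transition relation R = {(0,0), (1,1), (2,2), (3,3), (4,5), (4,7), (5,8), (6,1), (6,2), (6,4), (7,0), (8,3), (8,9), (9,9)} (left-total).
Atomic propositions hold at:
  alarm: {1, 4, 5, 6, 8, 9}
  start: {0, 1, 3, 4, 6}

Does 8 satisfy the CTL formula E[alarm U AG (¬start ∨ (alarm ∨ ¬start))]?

Yes

Sat(¬start) = {2, 5, 7, 8, 9}
Sat(alarm ∨ ¬start) = {1, 2, 4, 5, 6, 7, 8, 9}
Sat(¬start ∨ (alarm ∨ ¬start)) = {1, 2, 4, 5, 6, 7, 8, 9}
AG (¬start ∨ (alarm ∨ ¬start)): greatest fixpoint, start Z0 = {1, 2, 4, 5, 6, 7, 8, 9}, keep only states in Sat with every successor in Z. Z1 = {1, 2, 4, 5, 6, 9}; Z2 = {1, 2, 6, 9}; Z3 = {1, 2, 9}; fixed.
Sat(AG (¬start ∨ (alarm ∨ ¬start))) = {1, 2, 9}
E[alarm U AG (¬start ∨ (alarm ∨ ¬start))]: least fixpoint, start Z0 = Sat(AG (¬start ∨ (alarm ∨ ¬start))) = {1, 2, 9}, add states in Sat(alarm) with some successor in Z. Z1 = {1, 2, 6, 8, 9}; Z2 = {1, 2, 5, 6, 8, 9}; Z3 = {1, 2, 4, 5, 6, 8, 9}; fixed.
Sat(E[alarm U AG (¬start ∨ (alarm ∨ ¬start))]) = {1, 2, 4, 5, 6, 8, 9}
8 ∈ Sat(E[alarm U AG (¬start ∨ (alarm ∨ ¬start))]) = {1, 2, 4, 5, 6, 8, 9}, so the formula holds at 8.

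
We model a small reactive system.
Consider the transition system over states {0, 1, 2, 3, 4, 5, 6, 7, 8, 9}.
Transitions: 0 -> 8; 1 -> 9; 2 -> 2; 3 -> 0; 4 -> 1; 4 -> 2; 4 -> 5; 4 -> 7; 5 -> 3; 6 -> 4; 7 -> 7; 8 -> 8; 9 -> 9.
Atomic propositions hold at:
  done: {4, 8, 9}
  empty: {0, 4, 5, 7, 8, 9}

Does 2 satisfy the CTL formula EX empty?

No

Sat(EX empty) = {s : some successor in {0, 4, 5, 7, 8, 9}} = {0, 1, 3, 4, 6, 7, 8, 9}
2 ∉ Sat(EX empty) = {0, 1, 3, 4, 6, 7, 8, 9}, so the formula does not hold at 2.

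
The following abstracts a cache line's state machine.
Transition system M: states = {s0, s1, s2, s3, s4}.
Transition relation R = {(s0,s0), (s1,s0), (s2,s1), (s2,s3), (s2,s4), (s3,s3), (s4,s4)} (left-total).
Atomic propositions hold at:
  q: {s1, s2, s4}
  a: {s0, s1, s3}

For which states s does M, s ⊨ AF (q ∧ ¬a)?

{s2, s4}

Sat(¬a) = {s2, s4}
Sat(q ∧ ¬a) = {s2, s4}
AF (q ∧ ¬a): least fixpoint, start Z0 = {s2, s4}, add states with every successor in Z. Already a fixed point.
Sat(AF (q ∧ ¬a)) = {s2, s4}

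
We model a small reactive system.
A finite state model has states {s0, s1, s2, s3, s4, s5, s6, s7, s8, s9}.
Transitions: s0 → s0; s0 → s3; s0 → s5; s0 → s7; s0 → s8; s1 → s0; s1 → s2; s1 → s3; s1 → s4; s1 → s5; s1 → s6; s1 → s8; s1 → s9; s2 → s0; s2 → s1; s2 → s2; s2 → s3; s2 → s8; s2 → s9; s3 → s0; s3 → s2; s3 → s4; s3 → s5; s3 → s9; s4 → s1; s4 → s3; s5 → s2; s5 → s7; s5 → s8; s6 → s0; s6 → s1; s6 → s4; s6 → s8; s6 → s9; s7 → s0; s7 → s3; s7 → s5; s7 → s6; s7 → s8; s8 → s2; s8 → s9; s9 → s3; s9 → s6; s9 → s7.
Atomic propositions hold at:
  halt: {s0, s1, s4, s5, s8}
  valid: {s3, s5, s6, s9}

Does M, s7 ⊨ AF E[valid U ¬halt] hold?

Yes

Sat(¬halt) = {s2, s3, s6, s7, s9}
E[valid U ¬halt]: least fixpoint, start Z0 = Sat(¬halt) = {s2, s3, s6, s7, s9}, add states in Sat(valid) with some successor in Z. Z1 = {s2, s3, s5, s6, s7, s9}; fixed.
Sat(E[valid U ¬halt]) = {s2, s3, s5, s6, s7, s9}
AF E[valid U ¬halt]: least fixpoint, start Z0 = {s2, s3, s5, s6, s7, s9}, add states with every successor in Z. Z1 = {s2, s3, s5, s6, s7, s8, s9}; fixed.
Sat(AF E[valid U ¬halt]) = {s2, s3, s5, s6, s7, s8, s9}
s7 ∈ Sat(AF E[valid U ¬halt]) = {s2, s3, s5, s6, s7, s8, s9}, so the formula holds at s7.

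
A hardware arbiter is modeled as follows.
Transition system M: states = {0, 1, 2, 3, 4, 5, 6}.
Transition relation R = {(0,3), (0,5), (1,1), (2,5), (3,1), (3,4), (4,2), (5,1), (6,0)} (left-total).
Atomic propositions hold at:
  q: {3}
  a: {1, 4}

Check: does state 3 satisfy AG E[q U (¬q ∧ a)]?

Sat(¬q) = {0, 1, 2, 4, 5, 6}
Sat(¬q ∧ a) = {1, 4}
E[q U (¬q ∧ a)]: least fixpoint, start Z0 = Sat((¬q ∧ a)) = {1, 4}, add states in Sat(q) with some successor in Z. Z1 = {1, 3, 4}; fixed.
Sat(E[q U (¬q ∧ a)]) = {1, 3, 4}
AG E[q U (¬q ∧ a)]: greatest fixpoint, start Z0 = {1, 3, 4}, keep only states in Sat with every successor in Z. Z1 = {1, 3}; Z2 = {1}; fixed.
Sat(AG E[q U (¬q ∧ a)]) = {1}
3 ∉ Sat(AG E[q U (¬q ∧ a)]) = {1}, so the formula does not hold at 3.

No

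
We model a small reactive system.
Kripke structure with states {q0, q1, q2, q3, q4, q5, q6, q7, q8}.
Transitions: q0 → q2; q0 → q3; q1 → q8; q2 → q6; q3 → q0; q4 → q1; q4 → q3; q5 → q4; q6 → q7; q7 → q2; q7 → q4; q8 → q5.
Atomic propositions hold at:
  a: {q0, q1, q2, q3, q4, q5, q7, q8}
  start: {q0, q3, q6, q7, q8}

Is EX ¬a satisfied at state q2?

Yes

Sat(¬a) = {q6}
Sat(EX ¬a) = {s : some successor in {q6}} = {q2}
q2 ∈ Sat(EX ¬a) = {q2}, so the formula holds at q2.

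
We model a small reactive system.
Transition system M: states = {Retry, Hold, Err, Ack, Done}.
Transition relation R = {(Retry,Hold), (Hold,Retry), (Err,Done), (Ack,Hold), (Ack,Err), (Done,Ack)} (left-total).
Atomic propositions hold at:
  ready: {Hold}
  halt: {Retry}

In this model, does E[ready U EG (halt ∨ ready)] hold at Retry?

Yes

Sat(halt ∨ ready) = {Retry, Hold}
EG (halt ∨ ready): greatest fixpoint, start Z0 = {Retry, Hold}, keep only states in Sat with some successor in Z. Already a fixed point.
Sat(EG (halt ∨ ready)) = {Retry, Hold}
E[ready U EG (halt ∨ ready)]: least fixpoint, start Z0 = Sat(EG (halt ∨ ready)) = {Retry, Hold}, add states in Sat(ready) with some successor in Z. Already a fixed point.
Sat(E[ready U EG (halt ∨ ready)]) = {Retry, Hold}
Retry ∈ Sat(E[ready U EG (halt ∨ ready)]) = {Retry, Hold}, so the formula holds at Retry.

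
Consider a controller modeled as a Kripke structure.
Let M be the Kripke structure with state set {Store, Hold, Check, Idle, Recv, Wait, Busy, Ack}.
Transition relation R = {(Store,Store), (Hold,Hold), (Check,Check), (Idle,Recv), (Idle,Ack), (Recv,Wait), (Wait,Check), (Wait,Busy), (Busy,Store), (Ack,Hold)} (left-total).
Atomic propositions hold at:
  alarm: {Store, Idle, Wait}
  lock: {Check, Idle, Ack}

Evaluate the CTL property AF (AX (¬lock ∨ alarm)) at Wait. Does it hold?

Sat(¬lock) = {Store, Hold, Recv, Wait, Busy}
Sat(¬lock ∨ alarm) = {Store, Hold, Idle, Recv, Wait, Busy}
Sat(AX (¬lock ∨ alarm)) = {s : every successor in {Store, Hold, Idle, Recv, Wait, Busy}} = {Store, Hold, Recv, Busy, Ack}
AF (AX (¬lock ∨ alarm)): least fixpoint, start Z0 = {Store, Hold, Recv, Busy, Ack}, add states with every successor in Z. Z1 = {Store, Hold, Idle, Recv, Busy, Ack}; fixed.
Sat(AF (AX (¬lock ∨ alarm))) = {Store, Hold, Idle, Recv, Busy, Ack}
Wait ∉ Sat(AF (AX (¬lock ∨ alarm))) = {Store, Hold, Idle, Recv, Busy, Ack}, so the formula does not hold at Wait.

No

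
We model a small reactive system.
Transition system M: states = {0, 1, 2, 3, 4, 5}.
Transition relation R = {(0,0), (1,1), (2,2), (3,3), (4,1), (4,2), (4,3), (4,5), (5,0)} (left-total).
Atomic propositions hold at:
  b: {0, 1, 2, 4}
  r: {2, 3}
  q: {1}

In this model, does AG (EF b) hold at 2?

Yes

EF b: least fixpoint, start Z0 = {0, 1, 2, 4}, add states with some successor in Z. Z1 = {0, 1, 2, 4, 5}; fixed.
Sat(EF b) = {0, 1, 2, 4, 5}
AG (EF b): greatest fixpoint, start Z0 = {0, 1, 2, 4, 5}, keep only states in Sat with every successor in Z. Z1 = {0, 1, 2, 5}; fixed.
Sat(AG (EF b)) = {0, 1, 2, 5}
2 ∈ Sat(AG (EF b)) = {0, 1, 2, 5}, so the formula holds at 2.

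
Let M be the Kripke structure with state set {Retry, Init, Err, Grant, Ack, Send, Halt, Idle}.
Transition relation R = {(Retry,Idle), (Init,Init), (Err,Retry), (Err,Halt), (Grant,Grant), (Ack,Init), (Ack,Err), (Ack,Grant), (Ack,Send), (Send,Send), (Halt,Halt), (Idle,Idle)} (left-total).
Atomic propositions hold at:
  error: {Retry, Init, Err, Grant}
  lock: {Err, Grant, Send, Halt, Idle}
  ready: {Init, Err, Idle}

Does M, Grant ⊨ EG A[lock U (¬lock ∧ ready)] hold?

No

Sat(¬lock) = {Retry, Init, Ack}
Sat(¬lock ∧ ready) = {Init}
A[lock U (¬lock ∧ ready)]: least fixpoint, start Z0 = Sat((¬lock ∧ ready)) = {Init}, add states in Sat(lock) with every successor in Z. Already a fixed point.
Sat(A[lock U (¬lock ∧ ready)]) = {Init}
EG A[lock U (¬lock ∧ ready)]: greatest fixpoint, start Z0 = {Init}, keep only states in Sat with some successor in Z. Already a fixed point.
Sat(EG A[lock U (¬lock ∧ ready)]) = {Init}
Grant ∉ Sat(EG A[lock U (¬lock ∧ ready)]) = {Init}, so the formula does not hold at Grant.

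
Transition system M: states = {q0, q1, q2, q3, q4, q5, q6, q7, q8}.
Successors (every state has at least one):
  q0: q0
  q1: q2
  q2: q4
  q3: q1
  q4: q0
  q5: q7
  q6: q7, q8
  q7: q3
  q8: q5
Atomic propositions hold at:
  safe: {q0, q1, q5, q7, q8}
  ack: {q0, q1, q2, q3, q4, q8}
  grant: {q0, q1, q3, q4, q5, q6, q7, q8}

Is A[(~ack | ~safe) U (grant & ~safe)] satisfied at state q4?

Yes

Sat(~ack) = {q5, q6, q7}
Sat(~safe) = {q2, q3, q4, q6}
Sat(~ack | ~safe) = {q2, q3, q4, q5, q6, q7}
Sat(grant & ~safe) = {q3, q4, q6}
A[(~ack | ~safe) U (grant & ~safe)]: least fixpoint, start Z0 = Sat((grant & ~safe)) = {q3, q4, q6}, add states in Sat(~ack | ~safe) with every successor in Z. Z1 = {q2, q3, q4, q6, q7}; Z2 = {q2, q3, q4, q5, q6, q7}; fixed.
Sat(A[(~ack | ~safe) U (grant & ~safe)]) = {q2, q3, q4, q5, q6, q7}
q4 ∈ Sat(A[(~ack | ~safe) U (grant & ~safe)]) = {q2, q3, q4, q5, q6, q7}, so the formula holds at q4.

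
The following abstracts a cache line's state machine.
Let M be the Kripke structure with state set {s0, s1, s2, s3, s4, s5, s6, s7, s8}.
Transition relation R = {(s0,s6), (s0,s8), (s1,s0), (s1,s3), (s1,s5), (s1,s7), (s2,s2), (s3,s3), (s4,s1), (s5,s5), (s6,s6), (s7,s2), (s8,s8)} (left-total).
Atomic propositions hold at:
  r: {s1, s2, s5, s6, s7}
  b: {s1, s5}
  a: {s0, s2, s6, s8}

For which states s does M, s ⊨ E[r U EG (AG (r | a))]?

{s0, s1, s2, s5, s6, s7, s8}

Sat(r | a) = {s0, s1, s2, s5, s6, s7, s8}
AG (r | a): greatest fixpoint, start Z0 = {s0, s1, s2, s5, s6, s7, s8}, keep only states in Sat with every successor in Z. Z1 = {s0, s2, s5, s6, s7, s8}; fixed.
Sat(AG (r | a)) = {s0, s2, s5, s6, s7, s8}
EG (AG (r | a)): greatest fixpoint, start Z0 = {s0, s2, s5, s6, s7, s8}, keep only states in Sat with some successor in Z. Already a fixed point.
Sat(EG (AG (r | a))) = {s0, s2, s5, s6, s7, s8}
E[r U EG (AG (r | a))]: least fixpoint, start Z0 = Sat(EG (AG (r | a))) = {s0, s2, s5, s6, s7, s8}, add states in Sat(r) with some successor in Z. Z1 = {s0, s1, s2, s5, s6, s7, s8}; fixed.
Sat(E[r U EG (AG (r | a))]) = {s0, s1, s2, s5, s6, s7, s8}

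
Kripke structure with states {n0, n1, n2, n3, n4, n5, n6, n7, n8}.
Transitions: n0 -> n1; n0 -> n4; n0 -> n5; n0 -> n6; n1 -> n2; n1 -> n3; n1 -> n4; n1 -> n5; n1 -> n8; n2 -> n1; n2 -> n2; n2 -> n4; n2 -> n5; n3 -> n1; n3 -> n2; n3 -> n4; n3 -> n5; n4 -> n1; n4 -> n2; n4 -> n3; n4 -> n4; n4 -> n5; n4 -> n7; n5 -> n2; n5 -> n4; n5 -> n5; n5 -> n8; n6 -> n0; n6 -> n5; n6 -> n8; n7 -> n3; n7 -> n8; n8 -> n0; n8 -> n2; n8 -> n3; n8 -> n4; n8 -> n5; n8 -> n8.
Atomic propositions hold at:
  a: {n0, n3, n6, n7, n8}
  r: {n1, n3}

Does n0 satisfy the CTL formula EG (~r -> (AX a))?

No

Sat(~r) = {n0, n2, n4, n5, n6, n7, n8}
Sat(AX a) = {s : every successor in {n0, n3, n6, n7, n8}} = {n7}
Sat(~r -> (AX a)) = {n1, n3, n7}
EG (~r -> (AX a)): greatest fixpoint, start Z0 = {n1, n3, n7}, keep only states in Sat with some successor in Z. Already a fixed point.
Sat(EG (~r -> (AX a))) = {n1, n3, n7}
n0 ∉ Sat(EG (~r -> (AX a))) = {n1, n3, n7}, so the formula does not hold at n0.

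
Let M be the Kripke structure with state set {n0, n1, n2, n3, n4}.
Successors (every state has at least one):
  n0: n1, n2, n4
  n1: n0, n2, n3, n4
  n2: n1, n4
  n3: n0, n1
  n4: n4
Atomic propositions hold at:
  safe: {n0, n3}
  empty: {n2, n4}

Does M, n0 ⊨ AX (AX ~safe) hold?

No

Sat(~safe) = {n1, n2, n4}
Sat(AX ~safe) = {s : every successor in {n1, n2, n4}} = {n0, n2, n4}
Sat(AX (AX ~safe)) = {s : every successor in {n0, n2, n4}} = {n4}
n0 ∉ Sat(AX (AX ~safe)) = {n4}, so the formula does not hold at n0.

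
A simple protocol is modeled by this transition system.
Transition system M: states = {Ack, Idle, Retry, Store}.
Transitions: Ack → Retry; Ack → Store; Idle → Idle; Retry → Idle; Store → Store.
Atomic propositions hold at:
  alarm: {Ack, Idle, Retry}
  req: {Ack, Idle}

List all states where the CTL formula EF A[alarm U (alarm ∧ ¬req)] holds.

{Ack, Retry}

Sat(¬req) = {Retry, Store}
Sat(alarm ∧ ¬req) = {Retry}
A[alarm U (alarm ∧ ¬req)]: least fixpoint, start Z0 = Sat((alarm ∧ ¬req)) = {Retry}, add states in Sat(alarm) with every successor in Z. Already a fixed point.
Sat(A[alarm U (alarm ∧ ¬req)]) = {Retry}
EF A[alarm U (alarm ∧ ¬req)]: least fixpoint, start Z0 = {Retry}, add states with some successor in Z. Z1 = {Ack, Retry}; fixed.
Sat(EF A[alarm U (alarm ∧ ¬req)]) = {Ack, Retry}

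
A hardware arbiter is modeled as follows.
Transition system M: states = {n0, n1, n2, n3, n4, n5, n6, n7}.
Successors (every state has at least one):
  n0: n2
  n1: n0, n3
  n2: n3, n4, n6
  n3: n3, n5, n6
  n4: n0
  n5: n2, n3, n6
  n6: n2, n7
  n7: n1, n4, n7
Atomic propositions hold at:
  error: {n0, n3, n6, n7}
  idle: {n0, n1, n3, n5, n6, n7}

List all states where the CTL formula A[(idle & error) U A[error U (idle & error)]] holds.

Sat(idle & error) = {n0, n3, n6, n7}
A[error U (idle & error)]: least fixpoint, start Z0 = Sat((idle & error)) = {n0, n3, n6, n7}, add states in Sat(error) with every successor in Z. Already a fixed point.
Sat(A[error U (idle & error)]) = {n0, n3, n6, n7}
A[(idle & error) U A[error U (idle & error)]]: least fixpoint, start Z0 = Sat(A[error U (idle & error)]) = {n0, n3, n6, n7}, add states in Sat(idle & error) with every successor in Z. Already a fixed point.
Sat(A[(idle & error) U A[error U (idle & error)]]) = {n0, n3, n6, n7}

{n0, n3, n6, n7}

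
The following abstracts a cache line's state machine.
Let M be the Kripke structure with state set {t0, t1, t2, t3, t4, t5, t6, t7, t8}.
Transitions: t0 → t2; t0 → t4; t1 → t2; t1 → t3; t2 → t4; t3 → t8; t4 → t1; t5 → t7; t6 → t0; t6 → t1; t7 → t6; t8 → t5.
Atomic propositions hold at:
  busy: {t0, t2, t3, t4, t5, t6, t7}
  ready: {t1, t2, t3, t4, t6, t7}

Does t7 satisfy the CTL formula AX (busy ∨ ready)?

Yes

Sat(busy ∨ ready) = {t0, t1, t2, t3, t4, t5, t6, t7}
Sat(AX (busy ∨ ready)) = {s : every successor in {t0, t1, t2, t3, t4, t5, t6, t7}} = {t0, t1, t2, t4, t5, t6, t7, t8}
t7 ∈ Sat(AX (busy ∨ ready)) = {t0, t1, t2, t4, t5, t6, t7, t8}, so the formula holds at t7.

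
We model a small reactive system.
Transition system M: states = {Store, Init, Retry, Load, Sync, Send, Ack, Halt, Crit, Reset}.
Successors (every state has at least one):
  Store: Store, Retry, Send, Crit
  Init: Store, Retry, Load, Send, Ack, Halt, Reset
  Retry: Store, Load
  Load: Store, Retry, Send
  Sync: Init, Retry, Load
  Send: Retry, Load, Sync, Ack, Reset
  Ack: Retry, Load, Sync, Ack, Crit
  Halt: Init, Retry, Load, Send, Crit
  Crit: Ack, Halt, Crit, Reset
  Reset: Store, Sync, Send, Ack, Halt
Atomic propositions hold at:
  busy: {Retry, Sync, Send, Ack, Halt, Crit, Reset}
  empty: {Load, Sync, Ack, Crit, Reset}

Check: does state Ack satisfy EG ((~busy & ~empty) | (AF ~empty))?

No

Sat(~busy) = {Store, Init, Load}
Sat(~empty) = {Store, Init, Retry, Send, Halt}
Sat(~busy & ~empty) = {Store, Init}
AF ~empty: least fixpoint, start Z0 = {Store, Init, Retry, Send, Halt}, add states with every successor in Z. Z1 = {Store, Init, Retry, Load, Send, Halt}; Z2 = {Store, Init, Retry, Load, Sync, Send, Halt}; fixed.
Sat(AF ~empty) = {Store, Init, Retry, Load, Sync, Send, Halt}
Sat((~busy & ~empty) | (AF ~empty)) = {Store, Init, Retry, Load, Sync, Send, Halt}
EG ((~busy & ~empty) | (AF ~empty)): greatest fixpoint, start Z0 = {Store, Init, Retry, Load, Sync, Send, Halt}, keep only states in Sat with some successor in Z. Already a fixed point.
Sat(EG ((~busy & ~empty) | (AF ~empty))) = {Store, Init, Retry, Load, Sync, Send, Halt}
Ack ∉ Sat(EG ((~busy & ~empty) | (AF ~empty))) = {Store, Init, Retry, Load, Sync, Send, Halt}, so the formula does not hold at Ack.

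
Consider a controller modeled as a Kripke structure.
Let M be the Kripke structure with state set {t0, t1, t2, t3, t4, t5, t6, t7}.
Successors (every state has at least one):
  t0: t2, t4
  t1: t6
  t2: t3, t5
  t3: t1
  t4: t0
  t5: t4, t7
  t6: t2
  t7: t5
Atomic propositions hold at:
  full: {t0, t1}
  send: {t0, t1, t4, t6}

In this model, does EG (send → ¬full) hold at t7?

Sat(¬full) = {t2, t3, t4, t5, t6, t7}
Sat(send → ¬full) = {t2, t3, t4, t5, t6, t7}
EG (send → ¬full): greatest fixpoint, start Z0 = {t2, t3, t4, t5, t6, t7}, keep only states in Sat with some successor in Z. Z1 = {t2, t5, t6, t7}; fixed.
Sat(EG (send → ¬full)) = {t2, t5, t6, t7}
t7 ∈ Sat(EG (send → ¬full)) = {t2, t5, t6, t7}, so the formula holds at t7.

Yes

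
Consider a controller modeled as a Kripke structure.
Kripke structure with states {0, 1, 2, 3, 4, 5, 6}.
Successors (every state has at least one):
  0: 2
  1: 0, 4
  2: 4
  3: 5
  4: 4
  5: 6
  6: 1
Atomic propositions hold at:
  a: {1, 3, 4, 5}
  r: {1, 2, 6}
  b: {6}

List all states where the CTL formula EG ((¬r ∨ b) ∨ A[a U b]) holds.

{4}

Sat(¬r) = {0, 3, 4, 5}
Sat(¬r ∨ b) = {0, 3, 4, 5, 6}
A[a U b]: least fixpoint, start Z0 = Sat(b) = {6}, add states in Sat(a) with every successor in Z. Z1 = {5, 6}; Z2 = {3, 5, 6}; fixed.
Sat(A[a U b]) = {3, 5, 6}
Sat((¬r ∨ b) ∨ A[a U b]) = {0, 3, 4, 5, 6}
EG ((¬r ∨ b) ∨ A[a U b]): greatest fixpoint, start Z0 = {0, 3, 4, 5, 6}, keep only states in Sat with some successor in Z. Z1 = {3, 4, 5}; Z2 = {3, 4}; Z3 = {4}; fixed.
Sat(EG ((¬r ∨ b) ∨ A[a U b])) = {4}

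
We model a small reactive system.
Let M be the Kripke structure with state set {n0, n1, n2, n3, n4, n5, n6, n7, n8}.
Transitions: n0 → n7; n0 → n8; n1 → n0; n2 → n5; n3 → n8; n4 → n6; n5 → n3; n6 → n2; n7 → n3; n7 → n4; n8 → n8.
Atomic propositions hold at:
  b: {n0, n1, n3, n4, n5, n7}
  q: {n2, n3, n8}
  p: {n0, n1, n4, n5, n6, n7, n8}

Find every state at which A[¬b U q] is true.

{n2, n3, n6, n8}

Sat(¬b) = {n2, n6, n8}
A[¬b U q]: least fixpoint, start Z0 = Sat(q) = {n2, n3, n8}, add states in Sat(¬b) with every successor in Z. Z1 = {n2, n3, n6, n8}; fixed.
Sat(A[¬b U q]) = {n2, n3, n6, n8}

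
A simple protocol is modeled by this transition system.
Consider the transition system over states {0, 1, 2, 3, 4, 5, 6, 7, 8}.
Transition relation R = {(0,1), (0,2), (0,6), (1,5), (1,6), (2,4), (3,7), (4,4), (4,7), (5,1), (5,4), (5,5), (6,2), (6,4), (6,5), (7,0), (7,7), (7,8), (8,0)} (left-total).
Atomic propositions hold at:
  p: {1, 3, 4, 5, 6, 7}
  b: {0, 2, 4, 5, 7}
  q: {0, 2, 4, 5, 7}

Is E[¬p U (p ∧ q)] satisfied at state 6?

Sat(¬p) = {0, 2, 8}
Sat(p ∧ q) = {4, 5, 7}
E[¬p U (p ∧ q)]: least fixpoint, start Z0 = Sat((p ∧ q)) = {4, 5, 7}, add states in Sat(¬p) with some successor in Z. Z1 = {2, 4, 5, 7}; Z2 = {0, 2, 4, 5, 7}; Z3 = {0, 2, 4, 5, 7, 8}; fixed.
Sat(E[¬p U (p ∧ q)]) = {0, 2, 4, 5, 7, 8}
6 ∉ Sat(E[¬p U (p ∧ q)]) = {0, 2, 4, 5, 7, 8}, so the formula does not hold at 6.

No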